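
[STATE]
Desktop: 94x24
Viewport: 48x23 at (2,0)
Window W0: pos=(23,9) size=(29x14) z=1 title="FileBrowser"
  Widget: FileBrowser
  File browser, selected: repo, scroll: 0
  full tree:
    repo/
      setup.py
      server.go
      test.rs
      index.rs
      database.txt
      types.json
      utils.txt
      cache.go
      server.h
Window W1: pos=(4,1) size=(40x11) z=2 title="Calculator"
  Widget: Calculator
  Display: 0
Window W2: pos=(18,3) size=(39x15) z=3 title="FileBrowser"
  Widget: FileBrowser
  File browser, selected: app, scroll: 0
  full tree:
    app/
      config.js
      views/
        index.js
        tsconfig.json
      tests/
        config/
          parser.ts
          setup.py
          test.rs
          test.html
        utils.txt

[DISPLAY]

                                                
  ┏━━━━━━━━━━━━━━━━━━━━━━━━━━━━━━━━━━━━━━┓      
  ┃ Calculator                           ┃      
  ┠─────────────┏━━━━━━━━━━━━━━━━━━━━━━━━━━━━━━━
  ┃             ┃ FileBrowser                   
  ┃┌───┬───┬───┬┠───────────────────────────────
  ┃│ 7 │ 8 │ 9 │┃> [-] app/                     
  ┃├───┼───┼───┼┃    config.js                  
  ┃│ 4 │ 5 │ 6 │┃    [+] views/                 
  ┃├───┼───┼───┼┃    [+] tests/                 
  ┃│ 1 │ 2 │ 3 │┃                               
  ┗━━━━━━━━━━━━━┃                               
                ┃                               
                ┃                               
                ┃                               
                ┃                               
                ┃                               
                ┗━━━━━━━━━━━━━━━━━━━━━━━━━━━━━━━
                     ┃    types.json            
                     ┃    utils.txt             
                     ┃    cache.go              
                     ┃    server.h              
                     ┗━━━━━━━━━━━━━━━━━━━━━━━━━━


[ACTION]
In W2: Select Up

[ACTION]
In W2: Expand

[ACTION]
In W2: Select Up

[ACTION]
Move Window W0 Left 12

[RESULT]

                                                
  ┏━━━━━━━━━━━━━━━━━━━━━━━━━━━━━━━━━━━━━━┓      
  ┃ Calculator                           ┃      
  ┠─────────────┏━━━━━━━━━━━━━━━━━━━━━━━━━━━━━━━
  ┃             ┃ FileBrowser                   
  ┃┌───┬───┬───┬┠───────────────────────────────
  ┃│ 7 │ 8 │ 9 │┃> [-] app/                     
  ┃├───┼───┼───┼┃    config.js                  
  ┃│ 4 │ 5 │ 6 │┃    [+] views/                 
  ┃├───┼───┼───┼┃    [+] tests/                 
  ┃│ 1 │ 2 │ 3 │┃                               
  ┗━━━━━━━━━━━━━┃                               
         ┃> [-] ┃                               
         ┃    se┃                               
         ┃    se┃                               
         ┃    te┃                               
         ┃    in┃                               
         ┃    da┗━━━━━━━━━━━━━━━━━━━━━━━━━━━━━━━
         ┃    types.json             ┃          
         ┃    utils.txt              ┃          
         ┃    cache.go               ┃          
         ┃    server.h               ┃          
         ┗━━━━━━━━━━━━━━━━━━━━━━━━━━━┛          


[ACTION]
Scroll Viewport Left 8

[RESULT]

                                                
    ┏━━━━━━━━━━━━━━━━━━━━━━━━━━━━━━━━━━━━━━┓    
    ┃ Calculator                           ┃    
    ┠─────────────┏━━━━━━━━━━━━━━━━━━━━━━━━━━━━━
    ┃             ┃ FileBrowser                 
    ┃┌───┬───┬───┬┠─────────────────────────────
    ┃│ 7 │ 8 │ 9 │┃> [-] app/                   
    ┃├───┼───┼───┼┃    config.js                
    ┃│ 4 │ 5 │ 6 │┃    [+] views/               
    ┃├───┼───┼───┼┃    [+] tests/               
    ┃│ 1 │ 2 │ 3 │┃                             
    ┗━━━━━━━━━━━━━┃                             
           ┃> [-] ┃                             
           ┃    se┃                             
           ┃    se┃                             
           ┃    te┃                             
           ┃    in┃                             
           ┃    da┗━━━━━━━━━━━━━━━━━━━━━━━━━━━━━
           ┃    types.json             ┃        
           ┃    utils.txt              ┃        
           ┃    cache.go               ┃        
           ┃    server.h               ┃        
           ┗━━━━━━━━━━━━━━━━━━━━━━━━━━━┛        


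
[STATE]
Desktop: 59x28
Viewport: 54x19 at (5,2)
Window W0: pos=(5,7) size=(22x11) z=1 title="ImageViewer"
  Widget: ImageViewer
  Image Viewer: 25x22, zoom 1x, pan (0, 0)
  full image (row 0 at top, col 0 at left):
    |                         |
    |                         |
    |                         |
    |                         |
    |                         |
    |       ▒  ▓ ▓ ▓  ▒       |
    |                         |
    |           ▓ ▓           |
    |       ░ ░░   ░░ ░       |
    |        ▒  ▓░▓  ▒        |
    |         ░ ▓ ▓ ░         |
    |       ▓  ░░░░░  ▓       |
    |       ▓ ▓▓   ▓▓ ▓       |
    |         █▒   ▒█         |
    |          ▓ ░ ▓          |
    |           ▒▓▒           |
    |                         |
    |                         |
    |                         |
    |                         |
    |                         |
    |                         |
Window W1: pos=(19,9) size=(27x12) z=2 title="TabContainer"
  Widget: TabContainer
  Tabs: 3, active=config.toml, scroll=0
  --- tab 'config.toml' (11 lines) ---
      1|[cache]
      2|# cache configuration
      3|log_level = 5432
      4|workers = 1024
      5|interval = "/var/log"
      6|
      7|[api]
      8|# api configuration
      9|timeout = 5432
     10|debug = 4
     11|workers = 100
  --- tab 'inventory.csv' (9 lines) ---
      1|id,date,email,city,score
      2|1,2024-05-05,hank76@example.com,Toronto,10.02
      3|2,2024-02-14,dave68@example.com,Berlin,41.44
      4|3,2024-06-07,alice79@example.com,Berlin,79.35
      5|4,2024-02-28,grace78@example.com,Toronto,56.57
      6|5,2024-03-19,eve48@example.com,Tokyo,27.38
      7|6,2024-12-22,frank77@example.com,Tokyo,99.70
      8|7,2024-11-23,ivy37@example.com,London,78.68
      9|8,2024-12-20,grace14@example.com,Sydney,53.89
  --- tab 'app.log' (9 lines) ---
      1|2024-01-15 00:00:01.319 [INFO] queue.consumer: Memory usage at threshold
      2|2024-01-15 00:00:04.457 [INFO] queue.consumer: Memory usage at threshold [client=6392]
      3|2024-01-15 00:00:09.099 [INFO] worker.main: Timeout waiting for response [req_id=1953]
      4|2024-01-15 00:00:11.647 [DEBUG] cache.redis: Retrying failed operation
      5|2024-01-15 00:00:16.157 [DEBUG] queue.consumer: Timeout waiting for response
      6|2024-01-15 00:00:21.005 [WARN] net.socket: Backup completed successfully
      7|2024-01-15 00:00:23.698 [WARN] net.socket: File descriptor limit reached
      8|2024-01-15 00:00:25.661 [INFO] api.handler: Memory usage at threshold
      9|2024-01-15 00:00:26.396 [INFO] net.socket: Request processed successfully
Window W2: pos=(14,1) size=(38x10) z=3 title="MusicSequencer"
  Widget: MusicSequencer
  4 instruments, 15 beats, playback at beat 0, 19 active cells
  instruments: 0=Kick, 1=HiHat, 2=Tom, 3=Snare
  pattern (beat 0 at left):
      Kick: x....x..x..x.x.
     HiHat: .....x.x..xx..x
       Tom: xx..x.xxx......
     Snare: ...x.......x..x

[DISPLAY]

         ┃ MusicSequencer                     ┃       
         ┠────────────────────────────────────┨       
         ┃      ▼12345678901234               ┃       
         ┃  Kick█····█··█··█·█·               ┃       
         ┃ HiHat·····█·█··██··█               ┃       
┏━━━━━━━━┃   Tom██··█·███······               ┃       
┃ ImageVi┃ Snare···█·······█··█               ┃       
┠────────┃                                    ┃       
┃        ┗━━━━━━━━━━━━━━━━━━━━━━━━━━━━━━━━━━━━┛       
┃             ┠─────────────────────────┨             
┃             ┃[config.toml]│ inventory.┃             
┃             ┃─────────────────────────┃             
┃             ┃[cache]                  ┃             
┃       ▒  ▓ ▓┃# cache configuration    ┃             
┃             ┃log_level = 5432         ┃             
┗━━━━━━━━━━━━━┃workers = 1024           ┃             
              ┃interval = "/var/log"    ┃             
              ┃                         ┃             
              ┗━━━━━━━━━━━━━━━━━━━━━━━━━┛             


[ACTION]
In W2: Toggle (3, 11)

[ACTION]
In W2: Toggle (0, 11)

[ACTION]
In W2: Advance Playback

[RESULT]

         ┃ MusicSequencer                     ┃       
         ┠────────────────────────────────────┨       
         ┃      0▼2345678901234               ┃       
         ┃  Kick█····█··█····█·               ┃       
         ┃ HiHat·····█·█··██··█               ┃       
┏━━━━━━━━┃   Tom██··█·███······               ┃       
┃ ImageVi┃ Snare···█··········█               ┃       
┠────────┃                                    ┃       
┃        ┗━━━━━━━━━━━━━━━━━━━━━━━━━━━━━━━━━━━━┛       
┃             ┠─────────────────────────┨             
┃             ┃[config.toml]│ inventory.┃             
┃             ┃─────────────────────────┃             
┃             ┃[cache]                  ┃             
┃       ▒  ▓ ▓┃# cache configuration    ┃             
┃             ┃log_level = 5432         ┃             
┗━━━━━━━━━━━━━┃workers = 1024           ┃             
              ┃interval = "/var/log"    ┃             
              ┃                         ┃             
              ┗━━━━━━━━━━━━━━━━━━━━━━━━━┛             


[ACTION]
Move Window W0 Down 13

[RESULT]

         ┃ MusicSequencer                     ┃       
         ┠────────────────────────────────────┨       
         ┃      0▼2345678901234               ┃       
         ┃  Kick█····█··█····█·               ┃       
         ┃ HiHat·····█·█··██··█               ┃       
         ┃   Tom██··█·███······               ┃       
         ┃ Snare···█··········█               ┃       
         ┃                                    ┃       
         ┗━━━━━━━━━━━━━━━━━━━━━━━━━━━━━━━━━━━━┛       
              ┠─────────────────────────┨             
              ┃[config.toml]│ inventory.┃             
              ┃─────────────────────────┃             
              ┃[cache]                  ┃             
              ┃# cache configuration    ┃             
              ┃log_level = 5432         ┃             
┏━━━━━━━━━━━━━┃workers = 1024           ┃             
┃ ImageViewer ┃interval = "/var/log"    ┃             
┠─────────────┃                         ┃             
┃             ┗━━━━━━━━━━━━━━━━━━━━━━━━━┛             


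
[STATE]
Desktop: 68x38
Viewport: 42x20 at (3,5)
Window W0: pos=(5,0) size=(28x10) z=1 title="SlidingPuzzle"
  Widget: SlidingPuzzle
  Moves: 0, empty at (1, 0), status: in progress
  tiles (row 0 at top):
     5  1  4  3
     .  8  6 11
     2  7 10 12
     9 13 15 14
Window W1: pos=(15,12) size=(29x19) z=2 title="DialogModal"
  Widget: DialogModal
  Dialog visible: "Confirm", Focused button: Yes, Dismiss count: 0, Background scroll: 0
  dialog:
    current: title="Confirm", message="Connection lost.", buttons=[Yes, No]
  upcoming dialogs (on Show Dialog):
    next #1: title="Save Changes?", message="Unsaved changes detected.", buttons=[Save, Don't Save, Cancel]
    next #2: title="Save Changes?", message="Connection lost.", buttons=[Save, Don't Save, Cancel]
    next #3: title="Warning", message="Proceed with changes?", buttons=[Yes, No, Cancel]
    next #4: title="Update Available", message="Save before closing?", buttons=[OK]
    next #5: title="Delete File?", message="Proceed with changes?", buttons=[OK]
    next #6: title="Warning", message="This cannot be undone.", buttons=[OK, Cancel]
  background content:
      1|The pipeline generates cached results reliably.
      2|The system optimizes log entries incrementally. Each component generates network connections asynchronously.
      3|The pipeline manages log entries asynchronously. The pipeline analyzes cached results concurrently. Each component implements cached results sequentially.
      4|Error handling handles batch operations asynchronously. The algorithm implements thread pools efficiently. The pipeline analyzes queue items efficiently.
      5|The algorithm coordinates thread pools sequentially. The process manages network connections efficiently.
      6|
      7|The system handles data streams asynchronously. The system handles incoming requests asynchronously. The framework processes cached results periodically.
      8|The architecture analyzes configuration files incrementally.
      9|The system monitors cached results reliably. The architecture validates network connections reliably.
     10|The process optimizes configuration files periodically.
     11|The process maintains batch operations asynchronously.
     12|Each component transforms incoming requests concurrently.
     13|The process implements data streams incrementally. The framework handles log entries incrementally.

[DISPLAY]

  ┃├────┼────┼────┼────┤     ┃            
  ┃│    │  8 │  6 │ 11 │     ┃            
  ┃├────┼────┼────┼────┤     ┃            
  ┃│  2 │  7 │ 10 │ 12 │     ┃            
  ┗━━━━━━━━━━━━━━━━━━━━━━━━━━┛            
                                          
                                          
            ┏━━━━━━━━━━━━━━━━━━━━━━━━━━━┓ 
            ┃ DialogModal               ┃ 
            ┠───────────────────────────┨ 
            ┃The pipeline generates cach┃ 
            ┃The system optimizes log en┃ 
            ┃The pipeline manages log en┃ 
            ┃Error handling handles batc┃ 
            ┃The algorithm coordinates t┃ 
            ┃   ┌──────────────────┐    ┃ 
            ┃The│     Confirm      │ str┃ 
            ┃The│ Connection lost. │es c┃ 
            ┃The│    [Yes]  No     │hed ┃ 
            ┃The└──────────────────┘onfi┃ 


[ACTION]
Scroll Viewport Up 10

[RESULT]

  ┏━━━━━━━━━━━━━━━━━━━━━━━━━━┓            
  ┃ SlidingPuzzle            ┃            
  ┠──────────────────────────┨            
  ┃┌────┬────┬────┬────┐     ┃            
  ┃│  5 │  1 │  4 │  3 │     ┃            
  ┃├────┼────┼────┼────┤     ┃            
  ┃│    │  8 │  6 │ 11 │     ┃            
  ┃├────┼────┼────┼────┤     ┃            
  ┃│  2 │  7 │ 10 │ 12 │     ┃            
  ┗━━━━━━━━━━━━━━━━━━━━━━━━━━┛            
                                          
                                          
            ┏━━━━━━━━━━━━━━━━━━━━━━━━━━━┓ 
            ┃ DialogModal               ┃ 
            ┠───────────────────────────┨ 
            ┃The pipeline generates cach┃ 
            ┃The system optimizes log en┃ 
            ┃The pipeline manages log en┃ 
            ┃Error handling handles batc┃ 
            ┃The algorithm coordinates t┃ 


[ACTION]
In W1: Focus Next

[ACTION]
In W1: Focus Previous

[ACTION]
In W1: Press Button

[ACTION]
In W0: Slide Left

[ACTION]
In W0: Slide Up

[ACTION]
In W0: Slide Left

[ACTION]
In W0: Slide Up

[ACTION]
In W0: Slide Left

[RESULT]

  ┏━━━━━━━━━━━━━━━━━━━━━━━━━━┓            
  ┃ SlidingPuzzle            ┃            
  ┠──────────────────────────┨            
  ┃┌────┬────┬────┬────┐     ┃            
  ┃│  5 │  1 │  4 │  3 │     ┃            
  ┃├────┼────┼────┼────┤     ┃            
  ┃│  8 │  7 │  6 │ 11 │     ┃            
  ┃├────┼────┼────┼────┤     ┃            
  ┃│  2 │ 10 │ 15 │ 12 │     ┃            
  ┗━━━━━━━━━━━━━━━━━━━━━━━━━━┛            
                                          
                                          
            ┏━━━━━━━━━━━━━━━━━━━━━━━━━━━┓ 
            ┃ DialogModal               ┃ 
            ┠───────────────────────────┨ 
            ┃The pipeline generates cach┃ 
            ┃The system optimizes log en┃ 
            ┃The pipeline manages log en┃ 
            ┃Error handling handles batc┃ 
            ┃The algorithm coordinates t┃ 


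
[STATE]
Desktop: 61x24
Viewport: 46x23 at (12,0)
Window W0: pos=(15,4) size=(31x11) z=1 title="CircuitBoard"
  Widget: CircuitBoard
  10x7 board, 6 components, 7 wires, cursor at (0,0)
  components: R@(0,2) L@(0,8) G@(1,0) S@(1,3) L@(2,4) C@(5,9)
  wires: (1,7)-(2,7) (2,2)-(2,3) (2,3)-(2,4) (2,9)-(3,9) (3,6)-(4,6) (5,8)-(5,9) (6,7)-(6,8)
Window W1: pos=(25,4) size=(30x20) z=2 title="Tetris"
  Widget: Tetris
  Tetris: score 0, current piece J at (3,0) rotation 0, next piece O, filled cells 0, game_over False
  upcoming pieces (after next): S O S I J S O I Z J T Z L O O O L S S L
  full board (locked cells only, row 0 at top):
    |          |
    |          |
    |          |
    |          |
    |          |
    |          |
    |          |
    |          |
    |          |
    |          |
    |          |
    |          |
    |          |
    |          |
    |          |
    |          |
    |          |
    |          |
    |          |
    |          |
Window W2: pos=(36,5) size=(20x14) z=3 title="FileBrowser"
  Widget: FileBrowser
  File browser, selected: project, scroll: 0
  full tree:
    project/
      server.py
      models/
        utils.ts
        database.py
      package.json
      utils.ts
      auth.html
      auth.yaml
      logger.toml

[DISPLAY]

                                              
                                              
                                              
                                              
   ┏━━━━━━━━━┏━━━━━━━━━━━━━━━━━━━━━━━━━━━━┓   
   ┃ CircuitB┃ Tetris   ┏━━━━━━━━━━━━━━━━━━┓  
   ┠─────────┠──────────┃ FileBrowser      ┃  
   ┃   0 1 2 ┃          ┠──────────────────┨  
   ┃0  [.]   ┃          ┃> [-] project/    ┃  
   ┃         ┃          ┃    server.py     ┃  
   ┃1   G    ┃          ┃    [+] models/   ┃  
   ┃         ┃          ┃    package.json  ┃  
   ┃2        ┃          ┃    utils.ts      ┃  
   ┃         ┃          ┃    auth.html     ┃  
   ┗━━━━━━━━━┃          ┃    auth.yaml     ┃  
             ┃          ┃    logger.toml   ┃  
             ┃          ┃                  ┃  
             ┃          ┃                  ┃  
             ┃          ┗━━━━━━━━━━━━━━━━━━┛  
             ┃          │                 ┃   
             ┃          │                 ┃   
             ┃          │                 ┃   
             ┃          │                 ┃   


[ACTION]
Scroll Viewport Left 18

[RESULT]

                                              
                                              
                                              
                                              
               ┏━━━━━━━━━┏━━━━━━━━━━━━━━━━━━━━
               ┃ CircuitB┃ Tetris   ┏━━━━━━━━━
               ┠─────────┠──────────┃ FileBrow
               ┃   0 1 2 ┃          ┠─────────
               ┃0  [.]   ┃          ┃> [-] pro
               ┃         ┃          ┃    serve
               ┃1   G    ┃          ┃    [+] m
               ┃         ┃          ┃    packa
               ┃2        ┃          ┃    utils
               ┃         ┃          ┃    auth.
               ┗━━━━━━━━━┃          ┃    auth.
                         ┃          ┃    logge
                         ┃          ┃         
                         ┃          ┃         
                         ┃          ┗━━━━━━━━━
                         ┃          │         
                         ┃          │         
                         ┃          │         
                         ┃          │         


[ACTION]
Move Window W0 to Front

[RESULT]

                                              
                                              
                                              
                                              
               ┏━━━━━━━━━━━━━━━━━━━━━━━━━━━━━┓
               ┃ CircuitBoard                ┃
               ┠─────────────────────────────┨
               ┃   0 1 2 3 4 5 6 7 8 9       ┃
               ┃0  [.]      R                ┃
               ┃                             ┃
               ┃1   G           S            ┃
               ┃                             ┃
               ┃2           · ─ · ─ L        ┃
               ┃                             ┃
               ┗━━━━━━━━━━━━━━━━━━━━━━━━━━━━━┛
                         ┃          ┃    logge
                         ┃          ┃         
                         ┃          ┃         
                         ┃          ┗━━━━━━━━━
                         ┃          │         
                         ┃          │         
                         ┃          │         
                         ┃          │         


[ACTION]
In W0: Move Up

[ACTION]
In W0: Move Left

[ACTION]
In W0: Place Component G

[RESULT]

                                              
                                              
                                              
                                              
               ┏━━━━━━━━━━━━━━━━━━━━━━━━━━━━━┓
               ┃ CircuitBoard                ┃
               ┠─────────────────────────────┨
               ┃   0 1 2 3 4 5 6 7 8 9       ┃
               ┃0  [G]      R                ┃
               ┃                             ┃
               ┃1   G           S            ┃
               ┃                             ┃
               ┃2           · ─ · ─ L        ┃
               ┃                             ┃
               ┗━━━━━━━━━━━━━━━━━━━━━━━━━━━━━┛
                         ┃          ┃    logge
                         ┃          ┃         
                         ┃          ┃         
                         ┃          ┗━━━━━━━━━
                         ┃          │         
                         ┃          │         
                         ┃          │         
                         ┃          │         


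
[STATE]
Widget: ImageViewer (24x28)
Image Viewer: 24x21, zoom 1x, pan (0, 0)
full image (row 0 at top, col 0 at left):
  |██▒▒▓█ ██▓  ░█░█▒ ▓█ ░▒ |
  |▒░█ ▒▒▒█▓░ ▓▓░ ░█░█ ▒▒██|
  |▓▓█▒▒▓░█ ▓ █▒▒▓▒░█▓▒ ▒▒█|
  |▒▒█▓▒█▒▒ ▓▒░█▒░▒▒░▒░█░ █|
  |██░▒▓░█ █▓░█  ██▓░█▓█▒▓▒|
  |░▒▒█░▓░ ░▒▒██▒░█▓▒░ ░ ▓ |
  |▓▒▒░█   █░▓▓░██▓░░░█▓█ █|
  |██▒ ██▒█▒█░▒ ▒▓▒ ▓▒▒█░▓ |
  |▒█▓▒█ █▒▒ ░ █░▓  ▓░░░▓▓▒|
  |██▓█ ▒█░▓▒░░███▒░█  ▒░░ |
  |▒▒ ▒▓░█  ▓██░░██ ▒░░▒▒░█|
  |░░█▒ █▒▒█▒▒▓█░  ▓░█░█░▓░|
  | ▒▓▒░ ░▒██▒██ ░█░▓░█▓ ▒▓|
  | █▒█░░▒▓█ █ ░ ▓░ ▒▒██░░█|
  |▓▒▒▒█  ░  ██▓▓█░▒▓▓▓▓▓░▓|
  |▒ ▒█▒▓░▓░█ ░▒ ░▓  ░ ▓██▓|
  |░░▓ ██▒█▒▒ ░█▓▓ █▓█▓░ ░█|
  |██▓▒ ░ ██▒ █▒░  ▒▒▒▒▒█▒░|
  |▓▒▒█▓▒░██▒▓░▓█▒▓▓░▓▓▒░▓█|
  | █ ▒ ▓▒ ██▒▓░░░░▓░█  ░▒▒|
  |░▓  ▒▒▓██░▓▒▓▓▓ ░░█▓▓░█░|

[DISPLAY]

██▒▒▓█ ██▓  ░█░█▒ ▓█ ░▒ 
▒░█ ▒▒▒█▓░ ▓▓░ ░█░█ ▒▒██
▓▓█▒▒▓░█ ▓ █▒▒▓▒░█▓▒ ▒▒█
▒▒█▓▒█▒▒ ▓▒░█▒░▒▒░▒░█░ █
██░▒▓░█ █▓░█  ██▓░█▓█▒▓▒
░▒▒█░▓░ ░▒▒██▒░█▓▒░ ░ ▓ 
▓▒▒░█   █░▓▓░██▓░░░█▓█ █
██▒ ██▒█▒█░▒ ▒▓▒ ▓▒▒█░▓ 
▒█▓▒█ █▒▒ ░ █░▓  ▓░░░▓▓▒
██▓█ ▒█░▓▒░░███▒░█  ▒░░ 
▒▒ ▒▓░█  ▓██░░██ ▒░░▒▒░█
░░█▒ █▒▒█▒▒▓█░  ▓░█░█░▓░
 ▒▓▒░ ░▒██▒██ ░█░▓░█▓ ▒▓
 █▒█░░▒▓█ █ ░ ▓░ ▒▒██░░█
▓▒▒▒█  ░  ██▓▓█░▒▓▓▓▓▓░▓
▒ ▒█▒▓░▓░█ ░▒ ░▓  ░ ▓██▓
░░▓ ██▒█▒▒ ░█▓▓ █▓█▓░ ░█
██▓▒ ░ ██▒ █▒░  ▒▒▒▒▒█▒░
▓▒▒█▓▒░██▒▓░▓█▒▓▓░▓▓▒░▓█
 █ ▒ ▓▒ ██▒▓░░░░▓░█  ░▒▒
░▓  ▒▒▓██░▓▒▓▓▓ ░░█▓▓░█░
                        
                        
                        
                        
                        
                        
                        


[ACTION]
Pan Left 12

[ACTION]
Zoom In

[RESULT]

████▒▒▒▒▓▓██  ████▓▓    
████▒▒▒▒▓▓██  ████▓▓    
▒▒░░██  ▒▒▒▒▒▒██▓▓░░  ▓▓
▒▒░░██  ▒▒▒▒▒▒██▓▓░░  ▓▓
▓▓▓▓██▒▒▒▒▓▓░░██  ▓▓  ██
▓▓▓▓██▒▒▒▒▓▓░░██  ▓▓  ██
▒▒▒▒██▓▓▒▒██▒▒▒▒  ▓▓▒▒░░
▒▒▒▒██▓▓▒▒██▒▒▒▒  ▓▓▒▒░░
████░░▒▒▓▓░░██  ██▓▓░░██
████░░▒▒▓▓░░██  ██▓▓░░██
░░▒▒▒▒██░░▓▓░░  ░░▒▒▒▒██
░░▒▒▒▒██░░▓▓░░  ░░▒▒▒▒██
▓▓▒▒▒▒░░██      ██░░▓▓▓▓
▓▓▒▒▒▒░░██      ██░░▓▓▓▓
████▒▒  ████▒▒██▒▒██░░▒▒
████▒▒  ████▒▒██▒▒██░░▒▒
▒▒██▓▓▒▒██  ██▒▒▒▒  ░░  
▒▒██▓▓▒▒██  ██▒▒▒▒  ░░  
████▓▓██  ▒▒██░░▓▓▒▒░░░░
████▓▓██  ▒▒██░░▓▓▒▒░░░░
▒▒▒▒  ▒▒▓▓░░██    ▓▓████
▒▒▒▒  ▒▒▓▓░░██    ▓▓████
░░░░██▒▒  ██▒▒▒▒██▒▒▒▒▓▓
░░░░██▒▒  ██▒▒▒▒██▒▒▒▒▓▓
  ▒▒▓▓▒▒░░  ░░▒▒████▒▒██
  ▒▒▓▓▒▒░░  ░░▒▒████▒▒██
  ██▒▒██░░░░▒▒▓▓██  ██  
  ██▒▒██░░░░▒▒▓▓██  ██  


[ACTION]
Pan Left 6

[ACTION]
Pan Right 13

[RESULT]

 ████▓▓    ░░██░░██▒▒  ▓
 ████▓▓    ░░██░░██▒▒  ▓
▒██▓▓░░  ▓▓▓▓░░  ░░██░░█
▒██▓▓░░  ▓▓▓▓░░  ░░██░░█
░██  ▓▓  ██▒▒▒▒▓▓▒▒░░██▓
░██  ▓▓  ██▒▒▒▒▓▓▒▒░░██▓
▒▒▒  ▓▓▒▒░░██▒▒░░▒▒▒▒░░▒
▒▒▒  ▓▓▒▒░░██▒▒░░▒▒▒▒░░▒
█  ██▓▓░░██    ████▓▓░░█
█  ██▓▓░░██    ████▓▓░░█
░  ░░▒▒▒▒████▒▒░░██▓▓▒▒░
░  ░░▒▒▒▒████▒▒░░██▓▓▒▒░
   ██░░▓▓▓▓░░████▓▓░░░░░
   ██░░▓▓▓▓░░████▓▓░░░░░
▒██▒▒██░░▒▒  ▒▒▓▓▒▒  ▓▓▒
▒██▒▒██░░▒▒  ▒▒▓▓▒▒  ▓▓▒
█▒▒▒▒  ░░  ██░░▓▓    ▓▓░
█▒▒▒▒  ░░  ██░░▓▓    ▓▓░
█░░▓▓▒▒░░░░██████▒▒░░██ 
█░░▓▓▒▒░░░░██████▒▒░░██ 
█    ▓▓████░░░░████  ▒▒░
█    ▓▓████░░░░████  ▒▒░
▒▒▒██▒▒▒▒▓▓██░░    ▓▓░░█
▒▒▒██▒▒▒▒▓▓██░░    ▓▓░░█
░▒▒████▒▒████  ░░██░░▓▓░
░▒▒████▒▒████  ░░██░░▓▓░
▒▓▓██  ██  ░░  ▓▓░░  ▒▒▒
▒▓▓██  ██  ░░  ▓▓░░  ▒▒▒


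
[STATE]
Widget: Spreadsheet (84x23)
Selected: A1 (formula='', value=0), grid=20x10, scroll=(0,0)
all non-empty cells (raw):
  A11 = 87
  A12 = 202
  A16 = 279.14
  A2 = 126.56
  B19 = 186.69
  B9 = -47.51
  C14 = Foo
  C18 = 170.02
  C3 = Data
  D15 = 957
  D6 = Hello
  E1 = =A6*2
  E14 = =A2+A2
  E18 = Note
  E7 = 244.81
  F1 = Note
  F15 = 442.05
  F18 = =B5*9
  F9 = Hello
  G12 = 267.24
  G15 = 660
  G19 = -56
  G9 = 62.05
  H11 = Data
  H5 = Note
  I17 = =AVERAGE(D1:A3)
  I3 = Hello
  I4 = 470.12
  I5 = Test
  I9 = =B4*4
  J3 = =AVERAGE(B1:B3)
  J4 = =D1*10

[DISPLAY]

A1:                                                                                 
       A       B       C       D       E       F       G       H       I       J    
------------------------------------------------------------------------------------
  1      [0]       0       0       0       0Note           0       0       0       0
  2   126.56       0       0       0       0       0       0       0       0       0
  3        0       0Data           0       0       0       0       0Hello          0
  4        0       0       0       0       0       0       0       0  470.12       0
  5        0       0       0       0       0       0       0Note    Test           0
  6        0       0       0Hello          0       0       0       0       0       0
  7        0       0       0       0  244.81       0       0       0       0       0
  8        0       0       0       0       0       0       0       0       0       0
  9        0  -47.51       0       0       0Hello      62.05       0       0       0
 10        0       0       0       0       0       0       0       0       0       0
 11       87       0       0       0       0       0       0Data           0       0
 12      202       0       0       0       0       0  267.24       0       0       0
 13        0       0       0       0       0       0       0       0       0       0
 14        0       0Foo            0  253.12       0       0       0       0       0
 15        0       0       0     957       0  442.05     660       0       0       0
 16   279.14       0       0       0       0       0       0       0       0       0
 17        0       0       0       0       0       0       0       0   11.51       0
 18        0       0  170.02       0Note           0       0       0       0       0
 19        0  186.69       0       0       0       0     -56       0       0       0
 20        0       0       0       0       0       0       0       0       0       0


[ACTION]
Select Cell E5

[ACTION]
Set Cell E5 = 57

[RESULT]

E5: 57                                                                              
       A       B       C       D       E       F       G       H       I       J    
------------------------------------------------------------------------------------
  1        0       0       0       0       0Note           0       0       0       0
  2   126.56       0       0       0       0       0       0       0       0       0
  3        0       0Data           0       0       0       0       0Hello          0
  4        0       0       0       0       0       0       0       0  470.12       0
  5        0       0       0       0    [57]       0       0Note    Test           0
  6        0       0       0Hello          0       0       0       0       0       0
  7        0       0       0       0  244.81       0       0       0       0       0
  8        0       0       0       0       0       0       0       0       0       0
  9        0  -47.51       0       0       0Hello      62.05       0       0       0
 10        0       0       0       0       0       0       0       0       0       0
 11       87       0       0       0       0       0       0Data           0       0
 12      202       0       0       0       0       0  267.24       0       0       0
 13        0       0       0       0       0       0       0       0       0       0
 14        0       0Foo            0  253.12       0       0       0       0       0
 15        0       0       0     957       0  442.05     660       0       0       0
 16   279.14       0       0       0       0       0       0       0       0       0
 17        0       0       0       0       0       0       0       0   11.51       0
 18        0       0  170.02       0Note           0       0       0       0       0
 19        0  186.69       0       0       0       0     -56       0       0       0
 20        0       0       0       0       0       0       0       0       0       0


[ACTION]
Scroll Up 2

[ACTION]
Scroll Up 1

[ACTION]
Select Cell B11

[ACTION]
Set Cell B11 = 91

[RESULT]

B11: 91                                                                             
       A       B       C       D       E       F       G       H       I       J    
------------------------------------------------------------------------------------
  1        0       0       0       0       0Note           0       0       0       0
  2   126.56       0       0       0       0       0       0       0       0       0
  3        0       0Data           0       0       0       0       0Hello          0
  4        0       0       0       0       0       0       0       0  470.12       0
  5        0       0       0       0      57       0       0Note    Test           0
  6        0       0       0Hello          0       0       0       0       0       0
  7        0       0       0       0  244.81       0       0       0       0       0
  8        0       0       0       0       0       0       0       0       0       0
  9        0  -47.51       0       0       0Hello      62.05       0       0       0
 10        0       0       0       0       0       0       0       0       0       0
 11       87    [91]       0       0       0       0       0Data           0       0
 12      202       0       0       0       0       0  267.24       0       0       0
 13        0       0       0       0       0       0       0       0       0       0
 14        0       0Foo            0  253.12       0       0       0       0       0
 15        0       0       0     957       0  442.05     660       0       0       0
 16   279.14       0       0       0       0       0       0       0       0       0
 17        0       0       0       0       0       0       0       0   11.51       0
 18        0       0  170.02       0Note           0       0       0       0       0
 19        0  186.69       0       0       0       0     -56       0       0       0
 20        0       0       0       0       0       0       0       0       0       0
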